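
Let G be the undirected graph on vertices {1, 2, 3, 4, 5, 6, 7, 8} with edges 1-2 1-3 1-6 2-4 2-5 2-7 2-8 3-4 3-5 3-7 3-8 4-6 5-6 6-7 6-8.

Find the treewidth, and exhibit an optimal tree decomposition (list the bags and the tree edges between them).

Each bag holds 4 vertices, so the decomposition has width 3, which upper-bounds the treewidth. For the lower bound: the 4 vertex sets {2,8}, {1,6}, {3}, {7} are disjoint, each induces a connected subgraph, and every pair is joined by at least one edge of G. Contracting each set to a single vertex therefore yields K_{4} as a minor, and since treewidth is minor-monotone, tw(G) ≥ tw(K_{4}) = 3. Therefore the treewidth is 3.

Treewidth 3.
One optimal decomposition is:
Bags: B1 = {2, 3, 6, 8}  B2 = {1, 2, 3, 6}  B3 = {2, 3, 6, 7}  B4 = {2, 3, 5, 6}  B5 = {2, 3, 4, 6}
Tree: B1–B2, B2–B3, B3–B4, B4–B5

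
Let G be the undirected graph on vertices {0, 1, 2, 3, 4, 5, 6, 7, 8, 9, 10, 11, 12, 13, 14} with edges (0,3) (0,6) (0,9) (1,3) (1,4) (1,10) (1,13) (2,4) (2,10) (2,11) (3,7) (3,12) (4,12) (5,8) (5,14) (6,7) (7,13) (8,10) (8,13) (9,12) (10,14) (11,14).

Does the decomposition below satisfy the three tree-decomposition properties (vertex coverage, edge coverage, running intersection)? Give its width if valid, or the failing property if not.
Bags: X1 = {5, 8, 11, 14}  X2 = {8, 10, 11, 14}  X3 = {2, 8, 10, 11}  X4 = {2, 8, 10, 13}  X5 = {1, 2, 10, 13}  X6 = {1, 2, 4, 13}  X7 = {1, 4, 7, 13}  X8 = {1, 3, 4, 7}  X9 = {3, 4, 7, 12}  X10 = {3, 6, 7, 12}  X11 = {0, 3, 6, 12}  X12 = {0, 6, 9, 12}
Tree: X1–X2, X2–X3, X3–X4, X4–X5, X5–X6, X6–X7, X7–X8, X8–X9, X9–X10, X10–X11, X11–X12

Yes; width 3.

Vertex coverage: the bags together contain {0, 1, 2, 3, 4, 5, 6, 7, 8, 9, 10, 11, 12, 13, 14}, the full vertex set. Edge coverage: each edge of G has both endpoints in at least one bag. Running intersection: for every vertex, the bags containing it form a connected subtree. All three properties hold, so this is a valid tree decomposition of width max|bag| − 1 = 3, and hence tw(G) ≤ 3.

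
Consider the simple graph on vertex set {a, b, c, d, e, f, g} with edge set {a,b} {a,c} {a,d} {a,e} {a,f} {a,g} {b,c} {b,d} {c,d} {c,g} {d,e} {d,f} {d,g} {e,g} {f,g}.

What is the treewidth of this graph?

3

A width-3 tree decomposition is:
Bags: B1 = {a, b, c, d}  B2 = {a, c, d, g}  B3 = {a, d, e, g}  B4 = {a, d, f, g}
Tree: B1–B2, B2–B3, B3–B4
Every bag has size at most 4, so the width is 4 − 1 = 3 and tw(G) ≤ 3. On the other hand G contains the 4-clique {a, d, e, g}. A clique must lie in a single bag of any decomposition, so no decomposition can have width below 3. Hence tw(G) = 3 exactly.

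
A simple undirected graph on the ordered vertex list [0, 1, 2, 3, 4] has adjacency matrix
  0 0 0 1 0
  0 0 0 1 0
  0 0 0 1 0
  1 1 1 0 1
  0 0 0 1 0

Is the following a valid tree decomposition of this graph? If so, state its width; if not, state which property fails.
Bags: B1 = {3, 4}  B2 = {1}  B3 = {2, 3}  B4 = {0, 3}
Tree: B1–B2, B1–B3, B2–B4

A tree decomposition must satisfy three properties: every vertex lies in some bag; for every edge, both endpoints lie together in some bag; and for every vertex, the bags containing it form a connected subtree. Here edge (3,1) lies in no bag, so the decomposition is invalid.

No — edge (3,1) lies in no bag.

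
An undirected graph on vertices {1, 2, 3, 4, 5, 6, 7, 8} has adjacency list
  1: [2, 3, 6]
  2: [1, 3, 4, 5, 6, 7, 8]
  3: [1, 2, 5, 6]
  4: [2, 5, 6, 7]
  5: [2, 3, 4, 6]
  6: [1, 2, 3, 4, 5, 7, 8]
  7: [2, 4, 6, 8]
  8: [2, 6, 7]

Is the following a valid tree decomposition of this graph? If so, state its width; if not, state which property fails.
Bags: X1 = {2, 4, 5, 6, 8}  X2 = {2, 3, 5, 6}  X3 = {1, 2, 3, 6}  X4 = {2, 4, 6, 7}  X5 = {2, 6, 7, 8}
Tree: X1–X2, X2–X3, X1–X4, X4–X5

A tree decomposition must satisfy three properties: every vertex lies in some bag; for every edge, both endpoints lie together in some bag; and for every vertex, the bags containing it form a connected subtree. Here bags containing vertex 8 are not connected in the tree, so the decomposition is invalid.

No — bags containing vertex 8 are not connected in the tree.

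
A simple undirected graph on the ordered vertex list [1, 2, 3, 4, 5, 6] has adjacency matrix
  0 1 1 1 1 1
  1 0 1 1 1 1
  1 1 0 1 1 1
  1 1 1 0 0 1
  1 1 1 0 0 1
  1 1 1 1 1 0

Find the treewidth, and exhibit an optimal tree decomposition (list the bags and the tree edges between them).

Treewidth 4.
One optimal decomposition is:
Bags: B1 = {1, 2, 3, 4, 6}  B2 = {1, 2, 3, 5, 6}
Tree: B1–B2

Every bag has size at most 5, so the width is 5 − 1 = 4 and tw(G) ≤ 4. For the lower bound, the 5 vertices {1, 2, 3, 4, 6} are pairwise adjacent, and any tree decomposition puts a clique entirely inside one bag — forcing width ≥ 4. The upper and lower bounds meet at 4, so that is the treewidth.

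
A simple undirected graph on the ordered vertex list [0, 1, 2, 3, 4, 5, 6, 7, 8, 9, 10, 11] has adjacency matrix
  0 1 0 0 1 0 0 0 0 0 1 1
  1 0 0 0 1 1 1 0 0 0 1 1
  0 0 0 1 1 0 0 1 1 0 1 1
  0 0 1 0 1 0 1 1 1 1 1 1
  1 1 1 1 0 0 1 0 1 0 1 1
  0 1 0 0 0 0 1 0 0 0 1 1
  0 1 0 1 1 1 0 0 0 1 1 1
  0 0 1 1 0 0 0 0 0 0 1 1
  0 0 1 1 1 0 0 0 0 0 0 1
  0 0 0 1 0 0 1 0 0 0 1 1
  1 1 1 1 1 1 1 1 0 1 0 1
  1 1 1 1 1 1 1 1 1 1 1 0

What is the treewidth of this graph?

A width-4 tree decomposition is:
Bags: B1 = {1, 4, 6, 10, 11}  B2 = {3, 4, 6, 10, 11}  B3 = {0, 1, 4, 10, 11}  B4 = {3, 6, 9, 10, 11}  B5 = {2, 3, 4, 10, 11}  B6 = {2, 3, 7, 10, 11}  B7 = {1, 5, 6, 10, 11}  B8 = {2, 3, 4, 8, 11}
Tree: B1–B2, B1–B3, B2–B4, B2–B5, B5–B6, B1–B7, B5–B8
Every bag has size at most 5, so the width is 5 − 1 = 4 and tw(G) ≤ 4. For the lower bound, the 5 vertices {2, 3, 4, 8, 11} are pairwise adjacent, and any tree decomposition puts a clique entirely inside one bag — forcing width ≥ 4. The upper and lower bounds meet at 4, so that is the treewidth.

4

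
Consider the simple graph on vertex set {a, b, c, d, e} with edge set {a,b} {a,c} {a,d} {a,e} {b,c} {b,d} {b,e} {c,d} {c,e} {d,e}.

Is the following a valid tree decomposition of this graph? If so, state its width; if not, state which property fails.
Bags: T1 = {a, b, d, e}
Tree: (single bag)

No — vertex c appears in no bag.

A tree decomposition must satisfy three properties: every vertex lies in some bag; for every edge, both endpoints lie together in some bag; and for every vertex, the bags containing it form a connected subtree. Here vertex c appears in no bag, so the decomposition is invalid.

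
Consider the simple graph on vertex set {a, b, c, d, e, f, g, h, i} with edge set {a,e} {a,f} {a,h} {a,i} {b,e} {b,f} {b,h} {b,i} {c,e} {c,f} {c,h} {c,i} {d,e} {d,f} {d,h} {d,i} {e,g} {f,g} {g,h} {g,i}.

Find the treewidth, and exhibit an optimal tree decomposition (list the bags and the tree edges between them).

Treewidth 4.
One such decomposition:
Bags: B1 = {a, e, f, h, i}  B2 = {c, e, f, h, i}  B3 = {e, f, g, h, i}  B4 = {d, e, f, h, i}  B5 = {b, e, f, h, i}
Tree: B1–B2, B2–B3, B3–B4, B4–B5

Each bag holds 5 vertices, so the decomposition has width 4, which upper-bounds the treewidth. For the lower bound: the 5 vertex sets {a,i}, {c,h}, {f,g}, {e}, {d} are disjoint, each induces a connected subgraph, and every pair is joined by at least one edge of G. Contracting each set to a single vertex therefore yields K_{5} as a minor, and since treewidth is minor-monotone, tw(G) ≥ tw(K_{5}) = 4. The upper and lower bounds meet at 4, so that is the treewidth.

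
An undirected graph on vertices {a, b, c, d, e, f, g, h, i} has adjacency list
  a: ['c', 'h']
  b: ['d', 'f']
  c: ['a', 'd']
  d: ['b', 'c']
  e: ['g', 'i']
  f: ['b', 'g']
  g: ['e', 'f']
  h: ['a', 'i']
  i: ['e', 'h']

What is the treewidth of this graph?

2

A width-2 tree decomposition is:
Bags: B1 = {b, c, d}  B2 = {b, c, f}  B3 = {c, f, g}  B4 = {c, e, g}  B5 = {c, e, i}  B6 = {c, h, i}  B7 = {a, c, h}
Tree: B1–B2, B2–B3, B3–B4, B4–B5, B5–B6, B6–B7
Every bag has size at most 3, so the width is 3 − 1 = 2 and tw(G) ≤ 2. Since c–d–b–f–g–e–i–h–a–c is a cycle in G, G is not acyclic. Forests are exactly the graphs of treewidth ≤ 1, so tw(G) ≥ 2. Hence tw(G) = 2 exactly.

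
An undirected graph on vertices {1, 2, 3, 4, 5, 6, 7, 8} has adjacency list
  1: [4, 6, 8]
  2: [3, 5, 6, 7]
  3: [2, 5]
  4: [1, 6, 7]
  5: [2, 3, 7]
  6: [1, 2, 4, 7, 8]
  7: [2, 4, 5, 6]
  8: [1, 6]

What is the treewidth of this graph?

2

A width-2 tree decomposition is:
Bags: B1 = {2, 3, 5}  B2 = {2, 5, 7}  B3 = {2, 6, 7}  B4 = {4, 6, 7}  B5 = {1, 4, 6}  B6 = {1, 6, 8}
Tree: B1–B2, B2–B3, B3–B4, B4–B5, B5–B6
The largest bag has 3 vertices, giving width 2; this decomposition certifies tw(G) ≤ 2. Conversely, {2, 3, 5} is a clique of size 3, and the vertices of any clique must share a bag in every tree decomposition; so some bag has ≥ 3 vertices and tw(G) ≥ 2. Therefore the treewidth is 2.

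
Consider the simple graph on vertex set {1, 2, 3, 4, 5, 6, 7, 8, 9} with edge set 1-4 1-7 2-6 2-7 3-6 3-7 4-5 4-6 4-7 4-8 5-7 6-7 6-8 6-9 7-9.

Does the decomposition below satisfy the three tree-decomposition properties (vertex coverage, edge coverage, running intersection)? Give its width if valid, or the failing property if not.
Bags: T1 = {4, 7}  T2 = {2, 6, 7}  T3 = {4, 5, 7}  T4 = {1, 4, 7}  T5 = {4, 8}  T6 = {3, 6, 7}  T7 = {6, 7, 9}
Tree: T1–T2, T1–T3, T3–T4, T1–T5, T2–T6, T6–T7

No — edge (6,4) lies in no bag.

A tree decomposition must satisfy three properties: every vertex lies in some bag; for every edge, both endpoints lie together in some bag; and for every vertex, the bags containing it form a connected subtree. Here edge (6,4) lies in no bag, so the decomposition is invalid.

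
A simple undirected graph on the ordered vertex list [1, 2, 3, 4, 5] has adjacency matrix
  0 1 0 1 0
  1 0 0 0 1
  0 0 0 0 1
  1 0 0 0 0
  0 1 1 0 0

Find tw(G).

1

A width-1 tree decomposition is:
Bags: B1 = {3, 5}  B2 = {2, 5}  B3 = {1, 2}  B4 = {1, 4}
Tree: B1–B2, B2–B3, B3–B4
Each bag holds 2 vertices, so the decomposition has width 1, which upper-bounds the treewidth. Since G has at least one edge (e.g. 3–5), it is not an edgeless graph, so tw(G) ≥ 1. Hence tw(G) = 1 exactly.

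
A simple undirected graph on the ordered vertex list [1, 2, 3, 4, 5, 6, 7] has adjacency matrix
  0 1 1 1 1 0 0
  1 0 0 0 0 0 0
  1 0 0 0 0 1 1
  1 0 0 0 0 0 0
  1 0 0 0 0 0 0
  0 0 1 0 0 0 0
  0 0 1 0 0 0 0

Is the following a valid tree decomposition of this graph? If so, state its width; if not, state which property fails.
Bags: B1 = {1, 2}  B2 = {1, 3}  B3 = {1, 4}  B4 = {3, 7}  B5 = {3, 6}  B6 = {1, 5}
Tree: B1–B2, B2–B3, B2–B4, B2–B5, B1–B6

Checking the three conditions: (i) the bags cover all of {1, 2, 3, 4, 5, 6, 7}; (ii) for each edge, some bag contains both endpoints; (iii) the bags containing any fixed vertex form a subtree. All hold, so the decomposition is valid with width 2 − 1 = 1.

Yes; width 1.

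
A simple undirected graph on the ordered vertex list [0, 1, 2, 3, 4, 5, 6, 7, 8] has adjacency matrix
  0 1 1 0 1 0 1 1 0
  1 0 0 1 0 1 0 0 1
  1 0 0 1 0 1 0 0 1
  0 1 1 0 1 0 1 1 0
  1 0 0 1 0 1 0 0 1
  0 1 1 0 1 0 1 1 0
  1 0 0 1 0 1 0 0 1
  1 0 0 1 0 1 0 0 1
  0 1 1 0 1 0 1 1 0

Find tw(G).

A width-4 tree decomposition is:
Bags: B1 = {0, 1, 3, 5, 8}  B2 = {0, 3, 5, 6, 8}  B3 = {0, 3, 5, 7, 8}  B4 = {0, 2, 3, 5, 8}  B5 = {0, 3, 4, 5, 8}
Tree: B1–B2, B2–B3, B3–B4, B4–B5
Each bag holds 5 vertices, so the decomposition has width 4, which upper-bounds the treewidth. For the lower bound: the 5 vertex sets {1,3}, {6,8}, {0,7}, {5}, {2} are disjoint, each induces a connected subgraph, and every pair is joined by at least one edge of G. Contracting each set to a single vertex therefore yields K_{5} as a minor, and since treewidth is minor-monotone, tw(G) ≥ tw(K_{5}) = 4. Hence tw(G) = 4 exactly.

4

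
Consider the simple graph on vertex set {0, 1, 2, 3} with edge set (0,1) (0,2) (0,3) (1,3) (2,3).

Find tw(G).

2

A width-2 tree decomposition is:
Bags: B1 = {0, 1, 3}  B2 = {0, 2, 3}
Tree: B1–B2
Each bag holds 3 vertices, so the decomposition has width 2, which upper-bounds the treewidth. For the lower bound, the 3 vertices {0, 1, 3} are pairwise adjacent, and any tree decomposition puts a clique entirely inside one bag — forcing width ≥ 2. The upper and lower bounds meet at 2, so that is the treewidth.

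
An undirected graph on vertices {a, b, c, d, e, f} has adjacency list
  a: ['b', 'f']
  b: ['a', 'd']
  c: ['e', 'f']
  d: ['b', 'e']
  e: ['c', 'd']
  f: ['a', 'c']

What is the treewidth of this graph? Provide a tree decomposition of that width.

Treewidth 2.
One optimal decomposition is:
Bags: B1 = {a, b, f}  B2 = {b, d, f}  B3 = {d, e, f}  B4 = {c, e, f}
Tree: B1–B2, B2–B3, B3–B4

Every bag has size at most 3, so the width is 3 − 1 = 2 and tw(G) ≤ 2. Since f–a–b–d–e–c–f is a cycle in G, G is not acyclic. Forests are exactly the graphs of treewidth ≤ 1, so tw(G) ≥ 2. Combining the bounds, tw(G) = 2.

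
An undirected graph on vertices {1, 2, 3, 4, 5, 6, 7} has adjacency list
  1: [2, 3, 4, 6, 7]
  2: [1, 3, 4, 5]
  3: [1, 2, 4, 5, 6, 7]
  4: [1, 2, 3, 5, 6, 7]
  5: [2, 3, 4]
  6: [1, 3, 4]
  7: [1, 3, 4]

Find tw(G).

3

A width-3 tree decomposition is:
Bags: B1 = {1, 2, 3, 4}  B2 = {2, 3, 4, 5}  B3 = {1, 3, 4, 6}  B4 = {1, 3, 4, 7}
Tree: B1–B2, B1–B3, B3–B4
Each bag holds 4 vertices, so the decomposition has width 3, which upper-bounds the treewidth. For the lower bound, the 4 vertices {1, 2, 3, 4} are pairwise adjacent, and any tree decomposition puts a clique entirely inside one bag — forcing width ≥ 3. Hence tw(G) = 3 exactly.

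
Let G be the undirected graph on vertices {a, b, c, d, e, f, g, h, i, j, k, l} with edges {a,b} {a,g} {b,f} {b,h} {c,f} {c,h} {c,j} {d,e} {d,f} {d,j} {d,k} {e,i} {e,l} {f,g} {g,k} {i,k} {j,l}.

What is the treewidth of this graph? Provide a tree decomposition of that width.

Treewidth 3.
Bags: B1 = {e, i, k, l}  B2 = {d, e, k, l}  B3 = {d, j, k, l}  B4 = {d, g, j, k}  B5 = {d, f, g, j}  B6 = {c, f, g, j}  B7 = {a, c, f, g}  B8 = {a, b, c, f}  B9 = {a, b, c, h}
Tree: B1–B2, B2–B3, B3–B4, B4–B5, B5–B6, B6–B7, B7–B8, B8–B9

Every bag has size at most 4, so the width is 4 − 1 = 3 and tw(G) ≤ 3. For the lower bound: the 4 vertex sets {e,i,l}, {k}, {d}, {c,f,g,j} are disjoint, each induces a connected subgraph, and every pair is joined by at least one edge of G. Contracting each set to a single vertex therefore yields K_{4} as a minor, and since treewidth is minor-monotone, tw(G) ≥ tw(K_{4}) = 3. Combining the bounds, tw(G) = 3.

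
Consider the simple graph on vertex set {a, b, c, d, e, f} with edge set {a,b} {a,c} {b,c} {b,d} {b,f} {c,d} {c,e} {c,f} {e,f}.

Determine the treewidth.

A width-2 tree decomposition is:
Bags: B1 = {c, e, f}  B2 = {b, c, f}  B3 = {a, b, c}  B4 = {b, c, d}
Tree: B1–B2, B2–B3, B3–B4
Each bag holds 3 vertices, so the decomposition has width 2, which upper-bounds the treewidth. Conversely, {c, e, f} is a clique of size 3, and the vertices of any clique must share a bag in every tree decomposition; so some bag has ≥ 3 vertices and tw(G) ≥ 2. The upper and lower bounds meet at 2, so that is the treewidth.

2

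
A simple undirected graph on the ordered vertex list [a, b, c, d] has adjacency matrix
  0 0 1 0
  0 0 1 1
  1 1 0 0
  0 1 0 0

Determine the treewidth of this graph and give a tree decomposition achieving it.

Each bag holds 2 vertices, so the decomposition has width 1, which upper-bounds the treewidth. Any graph with an edge has treewidth ≥ 1, and G has the edge d–b. Therefore the treewidth is 1.

Treewidth 1.
One such decomposition:
Bags: B1 = {b, d}  B2 = {b, c}  B3 = {a, c}
Tree: B1–B2, B2–B3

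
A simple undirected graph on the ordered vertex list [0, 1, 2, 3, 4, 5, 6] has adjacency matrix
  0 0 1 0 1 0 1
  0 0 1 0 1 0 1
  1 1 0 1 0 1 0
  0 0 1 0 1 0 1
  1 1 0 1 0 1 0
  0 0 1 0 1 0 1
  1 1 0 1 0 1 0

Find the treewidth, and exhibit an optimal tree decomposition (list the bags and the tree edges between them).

Treewidth 3.
Bags: B1 = {2, 4, 5, 6}  B2 = {1, 2, 4, 6}  B3 = {2, 3, 4, 6}  B4 = {0, 2, 4, 6}
Tree: B1–B2, B2–B3, B3–B4

Every bag has size at most 4, so the width is 4 − 1 = 3 and tw(G) ≤ 3. For the lower bound: the 4 vertex sets {5,6}, {1,2}, {4}, {3} are disjoint, each induces a connected subgraph, and every pair is joined by at least one edge of G. Contracting each set to a single vertex therefore yields K_{4} as a minor, and since treewidth is minor-monotone, tw(G) ≥ tw(K_{4}) = 3. Hence tw(G) = 3 exactly.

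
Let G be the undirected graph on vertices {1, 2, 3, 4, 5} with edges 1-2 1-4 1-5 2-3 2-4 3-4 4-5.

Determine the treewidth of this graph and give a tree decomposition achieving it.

Treewidth 2.
One optimal decomposition is:
Bags: B1 = {1, 4, 5}  B2 = {1, 2, 4}  B3 = {2, 3, 4}
Tree: B1–B2, B2–B3

Every bag has size at most 3, so the width is 3 − 1 = 2 and tw(G) ≤ 2. Conversely, {1, 2, 4} is a clique of size 3, and the vertices of any clique must share a bag in every tree decomposition; so some bag has ≥ 3 vertices and tw(G) ≥ 2. Therefore the treewidth is 2.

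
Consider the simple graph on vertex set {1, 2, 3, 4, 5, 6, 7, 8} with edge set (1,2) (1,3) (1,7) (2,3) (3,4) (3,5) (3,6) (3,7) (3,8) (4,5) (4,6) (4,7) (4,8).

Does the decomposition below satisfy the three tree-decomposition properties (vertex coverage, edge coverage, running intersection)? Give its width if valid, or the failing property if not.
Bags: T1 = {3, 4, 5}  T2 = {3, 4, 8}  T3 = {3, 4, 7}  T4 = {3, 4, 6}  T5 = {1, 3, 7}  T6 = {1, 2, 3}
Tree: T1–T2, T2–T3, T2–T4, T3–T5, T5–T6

Vertex coverage: the bags together contain {1, 2, 3, 4, 5, 6, 7, 8}, the full vertex set. Edge coverage: each edge of G has both endpoints in at least one bag. Running intersection: for every vertex, the bags containing it form a connected subtree. All three properties hold, so this is a valid tree decomposition of width max|bag| − 1 = 2, and hence tw(G) ≤ 2.

Yes; width 2.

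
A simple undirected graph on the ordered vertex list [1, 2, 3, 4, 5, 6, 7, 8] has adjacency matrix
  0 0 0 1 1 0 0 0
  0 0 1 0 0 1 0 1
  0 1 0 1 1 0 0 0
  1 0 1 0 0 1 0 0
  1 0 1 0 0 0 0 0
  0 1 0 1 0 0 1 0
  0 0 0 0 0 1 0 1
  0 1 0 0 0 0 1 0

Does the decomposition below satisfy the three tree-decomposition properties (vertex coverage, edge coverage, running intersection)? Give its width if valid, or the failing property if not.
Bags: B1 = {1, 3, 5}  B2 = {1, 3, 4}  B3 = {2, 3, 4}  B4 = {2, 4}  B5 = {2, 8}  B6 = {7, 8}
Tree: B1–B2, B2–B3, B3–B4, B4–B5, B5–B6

No — vertex 6 appears in no bag.

A tree decomposition must satisfy three properties: every vertex lies in some bag; for every edge, both endpoints lie together in some bag; and for every vertex, the bags containing it form a connected subtree. Here vertex 6 appears in no bag, so the decomposition is invalid.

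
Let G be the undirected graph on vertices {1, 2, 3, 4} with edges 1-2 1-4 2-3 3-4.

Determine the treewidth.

A width-2 tree decomposition is:
Bags: B1 = {2, 3, 4}  B2 = {1, 2, 4}
Tree: B1–B2
Each bag holds 3 vertices, so the decomposition has width 2, which upper-bounds the treewidth. For the lower bound, G contains the cycle 2–3–4–1–2, so G is not a forest; only forests have treewidth ≤ 1, hence tw(G) ≥ 2. Hence tw(G) = 2 exactly.

2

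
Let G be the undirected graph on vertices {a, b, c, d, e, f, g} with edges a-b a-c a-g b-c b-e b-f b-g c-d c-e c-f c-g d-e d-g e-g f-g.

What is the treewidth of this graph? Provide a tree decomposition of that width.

Treewidth 3.
One optimal decomposition is:
Bags: B1 = {c, d, e, g}  B2 = {b, c, e, g}  B3 = {b, c, f, g}  B4 = {a, b, c, g}
Tree: B1–B2, B2–B3, B2–B4

The largest bag has 4 vertices, giving width 3; this decomposition certifies tw(G) ≤ 3. Conversely, {c, d, e, g} is a clique of size 4, and the vertices of any clique must share a bag in every tree decomposition; so some bag has ≥ 4 vertices and tw(G) ≥ 3. Combining the bounds, tw(G) = 3.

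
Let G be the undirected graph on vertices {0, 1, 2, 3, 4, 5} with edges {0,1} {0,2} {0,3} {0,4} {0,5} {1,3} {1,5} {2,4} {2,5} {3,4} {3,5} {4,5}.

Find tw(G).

A width-3 tree decomposition is:
Bags: B1 = {0, 3, 4, 5}  B2 = {0, 1, 3, 5}  B3 = {0, 2, 4, 5}
Tree: B1–B2, B1–B3
The largest bag has 4 vertices, giving width 3; this decomposition certifies tw(G) ≤ 3. For the lower bound, the 4 vertices {0, 2, 4, 5} are pairwise adjacent, and any tree decomposition puts a clique entirely inside one bag — forcing width ≥ 3. Hence tw(G) = 3 exactly.

3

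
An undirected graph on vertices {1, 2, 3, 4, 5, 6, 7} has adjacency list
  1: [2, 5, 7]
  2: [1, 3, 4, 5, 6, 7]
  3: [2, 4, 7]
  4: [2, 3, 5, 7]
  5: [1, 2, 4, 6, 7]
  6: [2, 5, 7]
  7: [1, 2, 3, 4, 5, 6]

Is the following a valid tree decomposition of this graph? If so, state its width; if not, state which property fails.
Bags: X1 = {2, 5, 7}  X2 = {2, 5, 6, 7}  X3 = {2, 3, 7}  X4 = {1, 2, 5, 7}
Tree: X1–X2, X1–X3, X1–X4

A tree decomposition must satisfy three properties: every vertex lies in some bag; for every edge, both endpoints lie together in some bag; and for every vertex, the bags containing it form a connected subtree. Here vertex 4 appears in no bag, so the decomposition is invalid.

No — vertex 4 appears in no bag.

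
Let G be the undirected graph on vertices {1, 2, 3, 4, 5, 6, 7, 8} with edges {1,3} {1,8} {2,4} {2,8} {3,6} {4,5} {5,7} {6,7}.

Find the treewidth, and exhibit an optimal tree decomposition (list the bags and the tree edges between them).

Every bag has size at most 3, so the width is 3 − 1 = 2 and tw(G) ≤ 2. Since 1–3–6–7–5–4–2–8–1 is a cycle in G, G is not acyclic. Forests are exactly the graphs of treewidth ≤ 1, so tw(G) ≥ 2. Hence tw(G) = 2 exactly.

Treewidth 2.
One such decomposition:
Bags: B1 = {1, 3, 6}  B2 = {1, 6, 7}  B3 = {1, 5, 7}  B4 = {1, 4, 5}  B5 = {1, 2, 4}  B6 = {1, 2, 8}
Tree: B1–B2, B2–B3, B3–B4, B4–B5, B5–B6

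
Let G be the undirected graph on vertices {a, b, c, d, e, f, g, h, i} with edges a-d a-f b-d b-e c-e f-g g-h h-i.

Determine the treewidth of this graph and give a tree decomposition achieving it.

Every bag has size at most 2, so the width is 2 − 1 = 1 and tw(G) ≤ 1. Any graph with an edge has treewidth ≥ 1, and G has the edge i–h. Therefore the treewidth is 1.

Treewidth 1.
One such decomposition:
Bags: B1 = {h, i}  B2 = {g, h}  B3 = {f, g}  B4 = {a, f}  B5 = {a, d}  B6 = {b, d}  B7 = {b, e}  B8 = {c, e}
Tree: B1–B2, B2–B3, B3–B4, B4–B5, B5–B6, B6–B7, B7–B8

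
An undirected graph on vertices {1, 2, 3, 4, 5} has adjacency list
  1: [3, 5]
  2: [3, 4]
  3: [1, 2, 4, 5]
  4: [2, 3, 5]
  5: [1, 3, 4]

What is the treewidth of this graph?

A width-2 tree decomposition is:
Bags: B1 = {3, 4, 5}  B2 = {2, 3, 4}  B3 = {1, 3, 5}
Tree: B1–B2, B1–B3
Every bag has size at most 3, so the width is 3 − 1 = 2 and tw(G) ≤ 2. For the lower bound, the 3 vertices {1, 3, 5} are pairwise adjacent, and any tree decomposition puts a clique entirely inside one bag — forcing width ≥ 2. Hence tw(G) = 2 exactly.

2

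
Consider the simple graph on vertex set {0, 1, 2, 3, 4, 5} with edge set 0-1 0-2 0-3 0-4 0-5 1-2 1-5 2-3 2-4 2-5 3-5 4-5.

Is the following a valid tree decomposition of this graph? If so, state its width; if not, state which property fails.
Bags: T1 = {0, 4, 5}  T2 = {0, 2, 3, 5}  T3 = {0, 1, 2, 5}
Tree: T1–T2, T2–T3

A tree decomposition must satisfy three properties: every vertex lies in some bag; for every edge, both endpoints lie together in some bag; and for every vertex, the bags containing it form a connected subtree. Here edge (2,4) lies in no bag, so the decomposition is invalid.

No — edge (2,4) lies in no bag.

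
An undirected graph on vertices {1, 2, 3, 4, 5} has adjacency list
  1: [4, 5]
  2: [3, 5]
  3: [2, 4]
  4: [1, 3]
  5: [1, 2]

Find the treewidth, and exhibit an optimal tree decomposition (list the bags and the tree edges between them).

Each bag holds 3 vertices, so the decomposition has width 2, which upper-bounds the treewidth. The edges 3–2–5–1–4–3 form a cycle, so G is not a tree and its treewidth is at least 2. Hence tw(G) = 2 exactly.

Treewidth 2.
One such decomposition:
Bags: B1 = {2, 3, 5}  B2 = {1, 3, 5}  B3 = {1, 3, 4}
Tree: B1–B2, B2–B3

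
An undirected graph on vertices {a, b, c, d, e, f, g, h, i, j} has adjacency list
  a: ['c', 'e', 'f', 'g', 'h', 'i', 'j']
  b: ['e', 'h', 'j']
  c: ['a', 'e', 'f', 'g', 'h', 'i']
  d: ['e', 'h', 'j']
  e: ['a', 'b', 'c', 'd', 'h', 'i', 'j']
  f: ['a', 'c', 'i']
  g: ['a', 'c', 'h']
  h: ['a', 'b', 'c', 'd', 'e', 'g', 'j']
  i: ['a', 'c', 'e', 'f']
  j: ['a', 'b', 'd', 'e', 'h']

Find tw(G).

3

A width-3 tree decomposition is:
Bags: B1 = {b, e, h, j}  B2 = {a, e, h, j}  B3 = {a, c, e, h}  B4 = {d, e, h, j}  B5 = {a, c, g, h}  B6 = {a, c, e, i}  B7 = {a, c, f, i}
Tree: B1–B2, B2–B3, B1–B4, B3–B5, B3–B6, B6–B7
The largest bag has 4 vertices, giving width 3; this decomposition certifies tw(G) ≤ 3. On the other hand G contains the 4-clique {a, c, g, h}. A clique must lie in a single bag of any decomposition, so no decomposition can have width below 3. Therefore the treewidth is 3.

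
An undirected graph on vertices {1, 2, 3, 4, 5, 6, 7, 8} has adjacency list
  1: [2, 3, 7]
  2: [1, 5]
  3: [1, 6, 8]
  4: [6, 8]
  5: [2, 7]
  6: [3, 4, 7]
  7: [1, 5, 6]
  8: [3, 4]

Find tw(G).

A width-2 tree decomposition is:
Bags: B1 = {3, 4, 8}  B2 = {3, 4, 6}  B3 = {1, 3, 6}  B4 = {1, 6, 7}  B5 = {1, 2, 7}  B6 = {2, 5, 7}
Tree: B1–B2, B2–B3, B3–B4, B4–B5, B5–B6
Each bag holds 3 vertices, so the decomposition has width 2, which upper-bounds the treewidth. Since 8–4–6–3–8 is a cycle in G, G is not acyclic. Forests are exactly the graphs of treewidth ≤ 1, so tw(G) ≥ 2. Therefore the treewidth is 2.

2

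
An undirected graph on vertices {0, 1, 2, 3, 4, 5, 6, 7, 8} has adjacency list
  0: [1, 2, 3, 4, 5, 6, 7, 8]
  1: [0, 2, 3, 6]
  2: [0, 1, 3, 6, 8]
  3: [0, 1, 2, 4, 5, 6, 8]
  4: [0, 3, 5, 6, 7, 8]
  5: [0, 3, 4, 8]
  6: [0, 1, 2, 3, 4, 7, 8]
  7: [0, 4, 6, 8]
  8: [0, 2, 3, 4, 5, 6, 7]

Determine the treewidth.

4

A width-4 tree decomposition is:
Bags: B1 = {0, 2, 3, 6, 8}  B2 = {0, 1, 2, 3, 6}  B3 = {0, 3, 4, 6, 8}  B4 = {0, 4, 6, 7, 8}  B5 = {0, 3, 4, 5, 8}
Tree: B1–B2, B1–B3, B3–B4, B3–B5
Each bag holds 5 vertices, so the decomposition has width 4, which upper-bounds the treewidth. On the other hand G contains the 5-clique {0, 3, 4, 5, 8}. A clique must lie in a single bag of any decomposition, so no decomposition can have width below 4. Therefore the treewidth is 4.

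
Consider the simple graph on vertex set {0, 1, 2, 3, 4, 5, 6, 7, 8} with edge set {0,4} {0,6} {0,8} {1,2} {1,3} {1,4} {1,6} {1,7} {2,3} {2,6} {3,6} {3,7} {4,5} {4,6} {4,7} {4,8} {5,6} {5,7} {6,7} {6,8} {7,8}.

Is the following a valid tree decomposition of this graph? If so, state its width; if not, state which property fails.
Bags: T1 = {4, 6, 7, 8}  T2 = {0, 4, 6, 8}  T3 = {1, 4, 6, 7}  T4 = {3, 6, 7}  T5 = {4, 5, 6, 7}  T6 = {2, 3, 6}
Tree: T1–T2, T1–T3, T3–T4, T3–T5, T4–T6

No — edge (1,3) lies in no bag.

A tree decomposition must satisfy three properties: every vertex lies in some bag; for every edge, both endpoints lie together in some bag; and for every vertex, the bags containing it form a connected subtree. Here edge (1,3) lies in no bag, so the decomposition is invalid.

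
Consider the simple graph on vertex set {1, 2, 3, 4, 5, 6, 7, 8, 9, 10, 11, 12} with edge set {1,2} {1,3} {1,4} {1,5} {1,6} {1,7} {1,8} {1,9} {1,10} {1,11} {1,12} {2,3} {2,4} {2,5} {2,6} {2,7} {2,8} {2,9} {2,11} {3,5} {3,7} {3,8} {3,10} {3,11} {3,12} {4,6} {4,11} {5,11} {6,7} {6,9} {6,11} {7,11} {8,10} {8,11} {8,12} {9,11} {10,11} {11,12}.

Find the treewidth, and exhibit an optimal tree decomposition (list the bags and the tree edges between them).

Each bag holds 5 vertices, so the decomposition has width 4, which upper-bounds the treewidth. Conversely, {1, 2, 6, 9, 11} is a clique of size 5, and the vertices of any clique must share a bag in every tree decomposition; so some bag has ≥ 5 vertices and tw(G) ≥ 4. Hence tw(G) = 4 exactly.

Treewidth 4.
One such decomposition:
Bags: B1 = {1, 2, 3, 7, 11}  B2 = {1, 2, 3, 5, 11}  B3 = {1, 2, 6, 7, 11}  B4 = {1, 2, 3, 8, 11}  B5 = {1, 3, 8, 10, 11}  B6 = {1, 3, 8, 11, 12}  B7 = {1, 2, 4, 6, 11}  B8 = {1, 2, 6, 9, 11}
Tree: B1–B2, B1–B3, B1–B4, B4–B5, B4–B6, B3–B7, B3–B8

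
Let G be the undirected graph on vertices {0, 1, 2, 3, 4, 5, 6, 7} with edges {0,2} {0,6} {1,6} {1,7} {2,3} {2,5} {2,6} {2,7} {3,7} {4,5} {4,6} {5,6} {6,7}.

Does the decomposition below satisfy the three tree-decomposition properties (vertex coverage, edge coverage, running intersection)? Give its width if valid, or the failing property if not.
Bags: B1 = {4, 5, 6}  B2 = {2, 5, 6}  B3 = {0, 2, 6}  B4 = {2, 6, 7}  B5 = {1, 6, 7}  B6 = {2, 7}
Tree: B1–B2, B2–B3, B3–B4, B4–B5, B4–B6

No — vertex 3 appears in no bag.

A tree decomposition must satisfy three properties: every vertex lies in some bag; for every edge, both endpoints lie together in some bag; and for every vertex, the bags containing it form a connected subtree. Here vertex 3 appears in no bag, so the decomposition is invalid.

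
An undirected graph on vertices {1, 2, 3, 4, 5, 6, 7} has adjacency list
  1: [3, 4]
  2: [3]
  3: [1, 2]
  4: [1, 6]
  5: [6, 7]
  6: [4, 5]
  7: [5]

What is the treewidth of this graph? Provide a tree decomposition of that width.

Treewidth 1.
One such decomposition:
Bags: B1 = {2, 3}  B2 = {1, 3}  B3 = {1, 4}  B4 = {4, 6}  B5 = {5, 6}  B6 = {5, 7}
Tree: B1–B2, B2–B3, B3–B4, B4–B5, B5–B6

Every bag has size at most 2, so the width is 2 − 1 = 1 and tw(G) ≤ 1. Any graph with an edge has treewidth ≥ 1, and G has the edge 2–3. Combining the bounds, tw(G) = 1.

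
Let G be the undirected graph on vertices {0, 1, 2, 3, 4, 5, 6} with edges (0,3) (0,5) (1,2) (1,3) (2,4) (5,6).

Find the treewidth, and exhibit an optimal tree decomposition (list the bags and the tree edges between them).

Treewidth 1.
Bags: B1 = {2, 4}  B2 = {1, 2}  B3 = {1, 3}  B4 = {0, 3}  B5 = {0, 5}  B6 = {5, 6}
Tree: B1–B2, B2–B3, B3–B4, B4–B5, B5–B6

The largest bag has 2 vertices, giving width 1; this decomposition certifies tw(G) ≤ 1. Since G has at least one edge (e.g. 4–2), it is not an edgeless graph, so tw(G) ≥ 1. Hence tw(G) = 1 exactly.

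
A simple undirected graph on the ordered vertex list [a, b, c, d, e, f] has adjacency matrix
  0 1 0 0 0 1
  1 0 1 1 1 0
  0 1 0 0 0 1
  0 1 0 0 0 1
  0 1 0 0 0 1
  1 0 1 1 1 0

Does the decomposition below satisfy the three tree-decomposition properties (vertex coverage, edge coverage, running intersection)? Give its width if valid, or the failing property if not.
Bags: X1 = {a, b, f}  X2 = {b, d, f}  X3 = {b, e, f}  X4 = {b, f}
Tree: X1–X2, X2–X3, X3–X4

No — vertex c appears in no bag.

A tree decomposition must satisfy three properties: every vertex lies in some bag; for every edge, both endpoints lie together in some bag; and for every vertex, the bags containing it form a connected subtree. Here vertex c appears in no bag, so the decomposition is invalid.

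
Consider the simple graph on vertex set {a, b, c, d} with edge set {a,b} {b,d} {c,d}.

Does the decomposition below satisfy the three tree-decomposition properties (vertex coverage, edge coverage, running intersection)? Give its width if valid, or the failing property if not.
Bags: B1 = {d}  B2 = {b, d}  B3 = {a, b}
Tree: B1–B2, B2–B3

A tree decomposition must satisfy three properties: every vertex lies in some bag; for every edge, both endpoints lie together in some bag; and for every vertex, the bags containing it form a connected subtree. Here vertex c appears in no bag, so the decomposition is invalid.

No — vertex c appears in no bag.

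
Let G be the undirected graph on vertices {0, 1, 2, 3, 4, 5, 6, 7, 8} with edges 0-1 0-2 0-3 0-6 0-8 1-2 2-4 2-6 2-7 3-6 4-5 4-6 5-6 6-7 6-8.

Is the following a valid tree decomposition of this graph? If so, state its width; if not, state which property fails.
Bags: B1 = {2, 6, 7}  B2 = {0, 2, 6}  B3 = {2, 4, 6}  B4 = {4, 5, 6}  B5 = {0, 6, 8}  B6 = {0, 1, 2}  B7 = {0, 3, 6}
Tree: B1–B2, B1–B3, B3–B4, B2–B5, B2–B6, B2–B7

Vertex coverage: the bags together contain {0, 1, 2, 3, 4, 5, 6, 7, 8}, the full vertex set. Edge coverage: each edge of G has both endpoints in at least one bag. Running intersection: for every vertex, the bags containing it form a connected subtree. All three properties hold, so this is a valid tree decomposition of width max|bag| − 1 = 2, and hence tw(G) ≤ 2.

Yes; width 2.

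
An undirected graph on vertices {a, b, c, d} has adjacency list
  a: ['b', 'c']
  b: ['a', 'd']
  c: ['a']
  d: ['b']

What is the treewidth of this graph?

A width-1 tree decomposition is:
Bags: B1 = {b, d}  B2 = {a, b}  B3 = {a, c}
Tree: B1–B2, B2–B3
The largest bag has 2 vertices, giving width 1; this decomposition certifies tw(G) ≤ 1. G has an edge, so its treewidth is at least 1. Hence tw(G) = 1 exactly.

1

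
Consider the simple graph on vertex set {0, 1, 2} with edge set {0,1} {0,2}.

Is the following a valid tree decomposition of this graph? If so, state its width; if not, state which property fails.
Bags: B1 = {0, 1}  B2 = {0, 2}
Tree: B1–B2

Checking the three conditions: (i) the bags cover all of {0, 1, 2}; (ii) for each edge, some bag contains both endpoints; (iii) the bags containing any fixed vertex form a subtree. All hold, so the decomposition is valid with width 2 − 1 = 1.

Yes; width 1.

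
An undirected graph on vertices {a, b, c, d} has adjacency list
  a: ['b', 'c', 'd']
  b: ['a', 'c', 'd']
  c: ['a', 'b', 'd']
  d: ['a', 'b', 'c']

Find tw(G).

3

A width-3 tree decomposition is:
Bags: B1 = {a, b, c, d}
Tree: (single bag)
With just one bag of size 4, the width is 4 − 1 = 3, so tw(G) ≤ 3. On the other hand G contains the 4-clique {a, b, c, d}. A clique must lie in a single bag of any decomposition, so no decomposition can have width below 3. Combining the bounds, tw(G) = 3.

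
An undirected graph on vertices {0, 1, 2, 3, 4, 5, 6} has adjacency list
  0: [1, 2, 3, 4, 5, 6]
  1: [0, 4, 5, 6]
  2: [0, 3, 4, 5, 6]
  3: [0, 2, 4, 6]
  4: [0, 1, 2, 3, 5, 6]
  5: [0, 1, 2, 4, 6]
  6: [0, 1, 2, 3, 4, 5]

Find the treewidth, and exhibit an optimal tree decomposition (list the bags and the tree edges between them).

Treewidth 4.
Bags: B1 = {0, 2, 3, 4, 6}  B2 = {0, 2, 4, 5, 6}  B3 = {0, 1, 4, 5, 6}
Tree: B1–B2, B2–B3

The largest bag has 5 vertices, giving width 4; this decomposition certifies tw(G) ≤ 4. For the lower bound, the 5 vertices {0, 1, 4, 5, 6} are pairwise adjacent, and any tree decomposition puts a clique entirely inside one bag — forcing width ≥ 4. Hence tw(G) = 4 exactly.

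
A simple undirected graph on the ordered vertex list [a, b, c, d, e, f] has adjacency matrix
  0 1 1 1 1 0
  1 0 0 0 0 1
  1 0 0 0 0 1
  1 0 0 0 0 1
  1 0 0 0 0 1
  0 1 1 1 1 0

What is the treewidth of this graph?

A width-2 tree decomposition is:
Bags: B1 = {a, b, f}  B2 = {a, e, f}  B3 = {a, c, f}  B4 = {a, d, f}
Tree: B1–B2, B2–B3, B3–B4
Each bag holds 3 vertices, so the decomposition has width 2, which upper-bounds the treewidth. The edges f–b–a–e–f form a cycle, so G is not a tree and its treewidth is at least 2. Therefore the treewidth is 2.

2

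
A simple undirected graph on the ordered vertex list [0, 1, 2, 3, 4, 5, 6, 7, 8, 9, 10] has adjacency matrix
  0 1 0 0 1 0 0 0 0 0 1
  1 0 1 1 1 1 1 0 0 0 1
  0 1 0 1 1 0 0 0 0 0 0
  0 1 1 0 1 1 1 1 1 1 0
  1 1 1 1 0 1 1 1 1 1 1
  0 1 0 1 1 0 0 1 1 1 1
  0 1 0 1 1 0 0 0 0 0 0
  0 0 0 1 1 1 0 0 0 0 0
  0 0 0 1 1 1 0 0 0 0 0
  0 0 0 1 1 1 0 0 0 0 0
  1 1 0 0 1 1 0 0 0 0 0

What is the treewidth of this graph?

A width-3 tree decomposition is:
Bags: B1 = {1, 4, 5, 10}  B2 = {1, 3, 4, 5}  B3 = {3, 4, 5, 7}  B4 = {0, 1, 4, 10}  B5 = {3, 4, 5, 8}  B6 = {1, 3, 4, 6}  B7 = {3, 4, 5, 9}  B8 = {1, 2, 3, 4}
Tree: B1–B2, B2–B3, B1–B4, B2–B5, B2–B6, B2–B7, B6–B8
Each bag holds 4 vertices, so the decomposition has width 3, which upper-bounds the treewidth. For the lower bound, the 4 vertices {0, 1, 4, 10} are pairwise adjacent, and any tree decomposition puts a clique entirely inside one bag — forcing width ≥ 3. The upper and lower bounds meet at 3, so that is the treewidth.

3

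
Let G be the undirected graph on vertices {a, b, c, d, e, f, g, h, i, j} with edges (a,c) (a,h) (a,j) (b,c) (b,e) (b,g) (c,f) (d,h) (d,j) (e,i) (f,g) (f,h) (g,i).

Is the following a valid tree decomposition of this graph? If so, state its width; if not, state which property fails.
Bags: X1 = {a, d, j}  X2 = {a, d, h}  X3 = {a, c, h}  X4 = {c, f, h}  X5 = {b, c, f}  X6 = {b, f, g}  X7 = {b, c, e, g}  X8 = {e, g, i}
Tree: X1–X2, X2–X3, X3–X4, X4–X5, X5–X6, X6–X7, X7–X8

A tree decomposition must satisfy three properties: every vertex lies in some bag; for every edge, both endpoints lie together in some bag; and for every vertex, the bags containing it form a connected subtree. Here bags containing vertex c are not connected in the tree, so the decomposition is invalid.

No — bags containing vertex c are not connected in the tree.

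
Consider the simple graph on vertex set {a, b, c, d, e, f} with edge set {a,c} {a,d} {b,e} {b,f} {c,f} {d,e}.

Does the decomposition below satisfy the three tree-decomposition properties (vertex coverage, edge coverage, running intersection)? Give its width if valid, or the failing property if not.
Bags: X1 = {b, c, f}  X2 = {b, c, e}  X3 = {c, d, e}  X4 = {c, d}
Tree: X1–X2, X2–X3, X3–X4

A tree decomposition must satisfy three properties: every vertex lies in some bag; for every edge, both endpoints lie together in some bag; and for every vertex, the bags containing it form a connected subtree. Here vertex a appears in no bag, so the decomposition is invalid.

No — vertex a appears in no bag.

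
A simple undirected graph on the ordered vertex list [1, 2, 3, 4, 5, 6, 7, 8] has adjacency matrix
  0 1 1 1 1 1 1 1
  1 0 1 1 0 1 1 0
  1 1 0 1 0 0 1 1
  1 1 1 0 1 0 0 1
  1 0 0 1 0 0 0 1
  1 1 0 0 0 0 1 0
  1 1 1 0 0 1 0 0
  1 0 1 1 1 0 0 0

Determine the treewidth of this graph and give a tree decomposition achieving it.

Each bag holds 4 vertices, so the decomposition has width 3, which upper-bounds the treewidth. Conversely, {1, 3, 4, 8} is a clique of size 4, and the vertices of any clique must share a bag in every tree decomposition; so some bag has ≥ 4 vertices and tw(G) ≥ 3. Therefore the treewidth is 3.

Treewidth 3.
One optimal decomposition is:
Bags: B1 = {1, 2, 3, 7}  B2 = {1, 2, 3, 4}  B3 = {1, 3, 4, 8}  B4 = {1, 2, 6, 7}  B5 = {1, 4, 5, 8}
Tree: B1–B2, B2–B3, B1–B4, B3–B5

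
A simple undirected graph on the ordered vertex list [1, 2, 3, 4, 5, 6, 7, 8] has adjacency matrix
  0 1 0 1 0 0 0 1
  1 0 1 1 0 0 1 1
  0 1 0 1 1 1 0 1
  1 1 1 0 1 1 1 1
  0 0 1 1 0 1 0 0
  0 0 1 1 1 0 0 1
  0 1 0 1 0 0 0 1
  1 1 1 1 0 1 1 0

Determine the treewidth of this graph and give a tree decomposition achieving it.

Treewidth 3.
Bags: B1 = {2, 3, 4, 8}  B2 = {2, 4, 7, 8}  B3 = {3, 4, 6, 8}  B4 = {1, 2, 4, 8}  B5 = {3, 4, 5, 6}
Tree: B1–B2, B1–B3, B1–B4, B3–B5

The largest bag has 4 vertices, giving width 3; this decomposition certifies tw(G) ≤ 3. Conversely, {1, 2, 4, 8} is a clique of size 4, and the vertices of any clique must share a bag in every tree decomposition; so some bag has ≥ 4 vertices and tw(G) ≥ 3. Combining the bounds, tw(G) = 3.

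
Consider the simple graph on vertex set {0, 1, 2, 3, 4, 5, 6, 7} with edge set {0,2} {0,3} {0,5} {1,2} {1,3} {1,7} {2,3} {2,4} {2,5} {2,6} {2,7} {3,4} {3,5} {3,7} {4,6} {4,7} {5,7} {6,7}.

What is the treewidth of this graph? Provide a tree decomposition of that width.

Treewidth 3.
One optimal decomposition is:
Bags: B1 = {1, 2, 3, 7}  B2 = {2, 3, 4, 7}  B3 = {2, 3, 5, 7}  B4 = {0, 2, 3, 5}  B5 = {2, 4, 6, 7}
Tree: B1–B2, B2–B3, B3–B4, B2–B5

Every bag has size at most 4, so the width is 4 − 1 = 3 and tw(G) ≤ 3. Conversely, {0, 2, 3, 5} is a clique of size 4, and the vertices of any clique must share a bag in every tree decomposition; so some bag has ≥ 4 vertices and tw(G) ≥ 3. Combining the bounds, tw(G) = 3.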